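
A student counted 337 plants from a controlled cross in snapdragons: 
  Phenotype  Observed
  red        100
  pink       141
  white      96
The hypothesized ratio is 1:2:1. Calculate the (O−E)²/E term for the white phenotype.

Total ratio parts = 4. Expected numbers out of 337:
  red: 337 × 1/4 = 84.25
  pink: 337 × 2/4 = 168.5
  white: 337 × 1/4 = 84.25
Contribution of white: (96 − 84.25)² / 84.25 = 1.6387

1.639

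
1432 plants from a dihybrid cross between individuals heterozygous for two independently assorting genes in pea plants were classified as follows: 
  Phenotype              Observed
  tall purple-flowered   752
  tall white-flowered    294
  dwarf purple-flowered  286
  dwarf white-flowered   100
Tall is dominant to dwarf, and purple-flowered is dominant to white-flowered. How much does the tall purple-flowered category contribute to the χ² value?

A dihybrid F₂ with independent assortment and complete dominance at both loci gives a 9:3:3:1 phenotypic ratio.
Total ratio parts = 16. Expected numbers out of 1432:
  tall purple-flowered: 1432 × 9/16 = 805.5
  tall white-flowered: 1432 × 3/16 = 268.5
  dwarf purple-flowered: 1432 × 3/16 = 268.5
  dwarf white-flowered: 1432 × 1/16 = 89.5
Contribution of tall purple-flowered: (752 − 805.5)² / 805.5 = 3.5534

3.553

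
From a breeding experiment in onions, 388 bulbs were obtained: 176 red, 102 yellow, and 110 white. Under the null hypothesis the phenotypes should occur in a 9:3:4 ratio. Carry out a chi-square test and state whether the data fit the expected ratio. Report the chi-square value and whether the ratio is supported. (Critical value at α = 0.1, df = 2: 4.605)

Expected counts for N = 388 under a 9:3:4 ratio (total parts = 16):
  red: 388 × 9/16 = 218.25
  yellow: 388 × 3/16 = 72.75
  white: 388 × 4/16 = 97
χ² = Σ (O − E)² / E
  red: (176 − 218.25)² / 218.25 = 8.1790
  yellow: (102 − 72.75)² / 72.75 = 11.7603
  white: (110 − 97)² / 97 = 1.7423
χ² = 8.1790 + 11.7603 + 1.7423 = 21.6816 ≈ 21.682
Degrees of freedom = 3 − 1 = 2; critical value at α = 0.1 is 4.605.
Since 21.682 > 4.605, we reject the null hypothesis — the data do not fit the 9:3:4 ratio.

21.682; not consistent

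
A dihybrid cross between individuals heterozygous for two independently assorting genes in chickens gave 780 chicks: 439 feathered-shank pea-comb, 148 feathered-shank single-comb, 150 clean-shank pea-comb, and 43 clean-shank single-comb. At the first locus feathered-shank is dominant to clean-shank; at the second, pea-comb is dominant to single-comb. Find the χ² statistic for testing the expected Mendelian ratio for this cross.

A dihybrid F₂ with independent assortment and complete dominance at both loci gives a 9:3:3:1 phenotypic ratio.
Expected counts for N = 780 under a 9:3:3:1 ratio (total parts = 16):
  feathered-shank pea-comb: 780 × 9/16 = 438.75
  feathered-shank single-comb: 780 × 3/16 = 146.25
  clean-shank pea-comb: 780 × 3/16 = 146.25
  clean-shank single-comb: 780 × 1/16 = 48.75
χ² = Σ (O − E)² / E
  feathered-shank pea-comb: (439 − 438.75)² / 438.75 = 0.0001
  feathered-shank single-comb: (148 − 146.25)² / 146.25 = 0.0209
  clean-shank pea-comb: (150 − 146.25)² / 146.25 = 0.0962
  clean-shank single-comb: (43 − 48.75)² / 48.75 = 0.6782
χ² = 0.0001 + 0.0209 + 0.0962 + 0.6782 = 0.7954 ≈ 0.795

0.795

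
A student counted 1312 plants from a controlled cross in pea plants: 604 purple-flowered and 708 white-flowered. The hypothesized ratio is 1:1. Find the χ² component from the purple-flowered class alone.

4.122

Total ratio parts = 2. Expected numbers out of 1312:
  purple-flowered: 1312 × 1/2 = 656
  white-flowered: 1312 × 1/2 = 656
Contribution of purple-flowered: (604 − 656)² / 656 = 4.1220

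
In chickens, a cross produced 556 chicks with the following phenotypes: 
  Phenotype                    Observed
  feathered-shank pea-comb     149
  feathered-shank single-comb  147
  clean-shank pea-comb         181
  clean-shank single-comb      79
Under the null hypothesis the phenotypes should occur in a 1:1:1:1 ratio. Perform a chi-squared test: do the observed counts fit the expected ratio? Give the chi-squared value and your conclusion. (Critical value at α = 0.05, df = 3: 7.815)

39.770; not consistent

Under the 1:1:1:1 hypothesis (Σ ratio = 4, N = 556):
  feathered-shank pea-comb: 556 × 1/4 = 139
  feathered-shank single-comb: 556 × 1/4 = 139
  clean-shank pea-comb: 556 × 1/4 = 139
  clean-shank single-comb: 556 × 1/4 = 139
χ² = Σ (O − E)² / E
  feathered-shank pea-comb: (149 − 139)² / 139 = 0.7194
  feathered-shank single-comb: (147 − 139)² / 139 = 0.4604
  clean-shank pea-comb: (181 − 139)² / 139 = 12.6906
  clean-shank single-comb: (79 − 139)² / 139 = 25.8993
χ² = 0.7194 + 0.4604 + 12.6906 + 25.8993 = 39.7697 ≈ 39.770
Degrees of freedom = 4 − 1 = 3; critical value at α = 0.05 is 7.815.
Since 39.770 > 7.815, we reject the null hypothesis — the data do not fit the 1:1:1:1 ratio.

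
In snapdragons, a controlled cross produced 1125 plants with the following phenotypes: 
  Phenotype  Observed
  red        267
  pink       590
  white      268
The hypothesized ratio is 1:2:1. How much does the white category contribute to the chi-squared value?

Under the 1:2:1 hypothesis (Σ ratio = 4, N = 1125):
  red: 1125 × 1/4 = 281.25
  pink: 1125 × 2/4 = 562.5
  white: 1125 × 1/4 = 281.25
Contribution of white: (268 − 281.25)² / 281.25 = 0.6242

0.624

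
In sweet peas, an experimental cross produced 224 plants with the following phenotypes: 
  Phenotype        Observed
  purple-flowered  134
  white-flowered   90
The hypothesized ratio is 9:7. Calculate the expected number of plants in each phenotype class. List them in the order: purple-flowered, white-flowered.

126, 98

Expected counts for N = 224 under a 9:7 ratio (total parts = 16):
  purple-flowered: 224 × 9/16 = 126
  white-flowered: 224 × 7/16 = 98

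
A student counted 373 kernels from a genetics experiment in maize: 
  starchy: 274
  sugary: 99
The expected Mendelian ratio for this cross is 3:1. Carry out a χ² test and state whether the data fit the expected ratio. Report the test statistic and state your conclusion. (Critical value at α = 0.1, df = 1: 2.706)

0.473; consistent

Under the 3:1 hypothesis (Σ ratio = 4, N = 373):
  starchy: 373 × 3/4 = 279.75
  sugary: 373 × 1/4 = 93.25
χ² = Σ (O − E)² / E
  starchy: (274 − 279.75)² / 279.75 = 0.1182
  sugary: (99 − 93.25)² / 93.25 = 0.3546
χ² = 0.1182 + 0.3546 = 0.4728 ≈ 0.473
Degrees of freedom = 2 − 1 = 1; critical value at α = 0.1 is 2.706.
Since 0.473 < 2.706, we fail to reject the null hypothesis — the data are consistent with the 3:1 ratio.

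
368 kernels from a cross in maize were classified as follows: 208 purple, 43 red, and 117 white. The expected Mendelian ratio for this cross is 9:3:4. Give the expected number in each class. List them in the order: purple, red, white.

Total ratio parts = 16. Expected numbers out of 368:
  purple: 368 × 9/16 = 207
  red: 368 × 3/16 = 69
  white: 368 × 4/16 = 92

207, 69, 92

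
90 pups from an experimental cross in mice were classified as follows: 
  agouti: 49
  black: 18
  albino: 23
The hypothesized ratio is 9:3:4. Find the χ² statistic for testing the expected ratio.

Expected counts for N = 90 under a 9:3:4 ratio (total parts = 16):
  agouti: 90 × 9/16 = 50.625
  black: 90 × 3/16 = 16.875
  albino: 90 × 4/16 = 22.5
χ² = Σ (O − E)² / E
  agouti: (49 − 50.625)² / 50.625 = 0.0522
  black: (18 − 16.875)² / 16.875 = 0.0750
  albino: (23 − 22.5)² / 22.5 = 0.0111
χ² = 0.0522 + 0.0750 + 0.0111 = 0.1383 ≈ 0.138

0.138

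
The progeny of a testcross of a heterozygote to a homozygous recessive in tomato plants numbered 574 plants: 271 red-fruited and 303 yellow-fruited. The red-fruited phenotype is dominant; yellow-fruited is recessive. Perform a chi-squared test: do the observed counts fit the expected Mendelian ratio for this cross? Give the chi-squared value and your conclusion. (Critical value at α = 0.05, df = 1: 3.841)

1.784; consistent

A testcross of a heterozygote (Aa × aa) gives a 1:1 phenotypic ratio.
Under the 1:1 hypothesis (Σ ratio = 2, N = 574):
  red-fruited: 574 × 1/2 = 287
  yellow-fruited: 574 × 1/2 = 287
χ² = Σ (O − E)² / E
  red-fruited: (271 − 287)² / 287 = 0.8920
  yellow-fruited: (303 − 287)² / 287 = 0.8920
χ² = 0.8920 + 0.8920 = 1.784
Degrees of freedom = 2 − 1 = 1; critical value at α = 0.05 is 3.841.
Since 1.784 < 3.841, we fail to reject the null hypothesis — the data are consistent with the 1:1 ratio.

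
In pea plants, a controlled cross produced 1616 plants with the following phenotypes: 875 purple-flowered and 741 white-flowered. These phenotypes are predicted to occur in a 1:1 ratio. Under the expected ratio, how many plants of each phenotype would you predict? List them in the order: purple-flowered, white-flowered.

Total ratio parts = 2. Expected numbers out of 1616:
  purple-flowered: 1616 × 1/2 = 808
  white-flowered: 1616 × 1/2 = 808

808, 808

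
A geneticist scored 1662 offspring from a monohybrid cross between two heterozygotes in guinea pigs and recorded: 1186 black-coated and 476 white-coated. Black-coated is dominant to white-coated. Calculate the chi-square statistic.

For a monohybrid cross between heterozygotes with complete dominance, the expected phenotypic ratio is 3:1.
Total ratio parts = 4. Expected numbers out of 1662:
  black-coated: 1662 × 3/4 = 1246.5
  white-coated: 1662 × 1/4 = 415.5
χ² = Σ (O − E)² / E
  black-coated: (1186 − 1246.5)² / 1246.5 = 2.9364
  white-coated: (476 − 415.5)² / 415.5 = 8.8093
χ² = 2.9364 + 8.8093 = 11.7457 ≈ 11.746

11.746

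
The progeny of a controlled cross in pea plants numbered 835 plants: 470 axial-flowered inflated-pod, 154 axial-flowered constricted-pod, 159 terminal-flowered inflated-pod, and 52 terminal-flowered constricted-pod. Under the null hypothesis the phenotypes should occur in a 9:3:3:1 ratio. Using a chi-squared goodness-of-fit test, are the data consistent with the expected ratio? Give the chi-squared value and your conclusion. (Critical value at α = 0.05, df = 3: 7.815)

Total ratio parts = 16. Expected numbers out of 835:
  axial-flowered inflated-pod: 835 × 9/16 = 469.6875
  axial-flowered constricted-pod: 835 × 3/16 = 156.5625
  terminal-flowered inflated-pod: 835 × 3/16 = 156.5625
  terminal-flowered constricted-pod: 835 × 1/16 = 52.1875
χ² = Σ (O − E)² / E
  axial-flowered inflated-pod: (470 − 469.6875)² / 469.6875 = 0.0002
  axial-flowered constricted-pod: (154 − 156.5625)² / 156.5625 = 0.0419
  terminal-flowered inflated-pod: (159 − 156.5625)² / 156.5625 = 0.0379
  terminal-flowered constricted-pod: (52 − 52.1875)² / 52.1875 = 0.0007
χ² = 0.0002 + 0.0419 + 0.0379 + 0.0007 = 0.0807 ≈ 0.081
Degrees of freedom = 4 − 1 = 3; critical value at α = 0.05 is 7.815.
Since 0.081 < 7.815, we fail to reject the null hypothesis — the data are consistent with the 9:3:3:1 ratio.

0.081; consistent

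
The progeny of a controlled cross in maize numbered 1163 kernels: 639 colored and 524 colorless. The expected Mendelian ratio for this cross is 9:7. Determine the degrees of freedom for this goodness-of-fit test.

1

A goodness-of-fit test with 2 phenotype classes has df = 2 − 1 = 1.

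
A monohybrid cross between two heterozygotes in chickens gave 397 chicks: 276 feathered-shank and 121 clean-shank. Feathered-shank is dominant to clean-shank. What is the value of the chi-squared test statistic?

For a monohybrid cross between heterozygotes with complete dominance, the expected phenotypic ratio is 3:1.
Under the 3:1 hypothesis (Σ ratio = 4, N = 397):
  feathered-shank: 397 × 3/4 = 297.75
  clean-shank: 397 × 1/4 = 99.25
χ² = Σ (O − E)² / E
  feathered-shank: (276 − 297.75)² / 297.75 = 1.5888
  clean-shank: (121 − 99.25)² / 99.25 = 4.7664
χ² = 1.5888 + 4.7664 = 6.3552 ≈ 6.355

6.355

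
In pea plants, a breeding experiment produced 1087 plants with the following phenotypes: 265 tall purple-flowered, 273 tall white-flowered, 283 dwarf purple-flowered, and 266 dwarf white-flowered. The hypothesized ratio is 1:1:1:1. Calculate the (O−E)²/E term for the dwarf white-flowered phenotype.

Total ratio parts = 4. Expected numbers out of 1087:
  tall purple-flowered: 1087 × 1/4 = 271.75
  tall white-flowered: 1087 × 1/4 = 271.75
  dwarf purple-flowered: 1087 × 1/4 = 271.75
  dwarf white-flowered: 1087 × 1/4 = 271.75
Contribution of dwarf white-flowered: (266 − 271.75)² / 271.75 = 0.1217

0.122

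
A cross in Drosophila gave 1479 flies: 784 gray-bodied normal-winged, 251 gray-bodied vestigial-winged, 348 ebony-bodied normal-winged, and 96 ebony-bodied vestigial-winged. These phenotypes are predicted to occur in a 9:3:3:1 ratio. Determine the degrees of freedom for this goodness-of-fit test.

3

A goodness-of-fit test with 4 phenotype classes has df = 4 − 1 = 3.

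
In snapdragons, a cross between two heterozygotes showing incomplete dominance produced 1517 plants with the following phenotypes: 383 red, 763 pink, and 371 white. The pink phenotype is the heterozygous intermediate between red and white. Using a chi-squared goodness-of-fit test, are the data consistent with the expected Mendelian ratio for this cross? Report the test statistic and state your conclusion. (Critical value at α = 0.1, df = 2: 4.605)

0.243; consistent

With incomplete dominance, a heterozygote × heterozygote cross gives a 1:2:1 phenotypic ratio.
The 1:2:1 ratio has 4 parts, so with N = 1517 the expected counts are:
  red: 1517 × 1/4 = 379.25
  pink: 1517 × 2/4 = 758.5
  white: 1517 × 1/4 = 379.25
χ² = Σ (O − E)² / E
  red: (383 − 379.25)² / 379.25 = 0.0371
  pink: (763 − 758.5)² / 758.5 = 0.0267
  white: (371 − 379.25)² / 379.25 = 0.1795
χ² = 0.0371 + 0.0267 + 0.1795 = 0.2433 ≈ 0.243
Degrees of freedom = 3 − 1 = 2; critical value at α = 0.1 is 4.605.
Since 0.243 < 4.605, we fail to reject the null hypothesis — the data are consistent with the 1:2:1 ratio.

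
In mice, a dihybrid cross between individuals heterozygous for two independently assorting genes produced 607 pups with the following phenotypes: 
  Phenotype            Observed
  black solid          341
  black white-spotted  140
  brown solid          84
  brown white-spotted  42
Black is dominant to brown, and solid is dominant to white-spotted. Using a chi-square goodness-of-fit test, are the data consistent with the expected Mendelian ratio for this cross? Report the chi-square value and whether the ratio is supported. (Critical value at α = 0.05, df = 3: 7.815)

14.270; not consistent

A dihybrid F₂ with independent assortment and complete dominance at both loci gives a 9:3:3:1 phenotypic ratio.
Under the 9:3:3:1 hypothesis (Σ ratio = 16, N = 607):
  black solid: 607 × 9/16 = 341.4375
  black white-spotted: 607 × 3/16 = 113.8125
  brown solid: 607 × 3/16 = 113.8125
  brown white-spotted: 607 × 1/16 = 37.9375
χ² = Σ (O − E)² / E
  black solid: (341 − 341.4375)² / 341.4375 = 0.0006
  black white-spotted: (140 − 113.8125)² / 113.8125 = 6.0256
  brown solid: (84 − 113.8125)² / 113.8125 = 7.8092
  brown white-spotted: (42 − 37.9375)² / 37.9375 = 0.4350
χ² = 0.0006 + 6.0256 + 7.8092 + 0.4350 = 14.2704 ≈ 14.270
Degrees of freedom = 4 − 1 = 3; critical value at α = 0.05 is 7.815.
Since 14.270 > 7.815, we reject the null hypothesis — the data do not fit the 9:3:3:1 ratio.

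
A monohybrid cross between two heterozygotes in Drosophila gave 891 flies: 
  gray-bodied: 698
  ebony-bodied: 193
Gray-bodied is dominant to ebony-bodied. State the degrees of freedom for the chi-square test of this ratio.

1

For a monohybrid cross between heterozygotes with complete dominance, the expected phenotypic ratio is 3:1.
A goodness-of-fit test with 2 phenotype classes has df = 2 − 1 = 1.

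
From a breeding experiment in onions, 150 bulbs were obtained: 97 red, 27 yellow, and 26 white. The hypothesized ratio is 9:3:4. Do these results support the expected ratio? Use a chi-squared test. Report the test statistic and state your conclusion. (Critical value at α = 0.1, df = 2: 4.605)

Expected counts for N = 150 under a 9:3:4 ratio (total parts = 16):
  red: 150 × 9/16 = 84.375
  yellow: 150 × 3/16 = 28.125
  white: 150 × 4/16 = 37.5
χ² = Σ (O − E)² / E
  red: (97 − 84.375)² / 84.375 = 1.8891
  yellow: (27 − 28.125)² / 28.125 = 0.0450
  white: (26 − 37.5)² / 37.5 = 3.5267
χ² = 1.8891 + 0.0450 + 3.5267 = 5.4608 ≈ 5.461
Degrees of freedom = 3 − 1 = 2; critical value at α = 0.1 is 4.605.
Since 5.461 > 4.605, we reject the null hypothesis — the data do not fit the 9:3:4 ratio.

5.461; not consistent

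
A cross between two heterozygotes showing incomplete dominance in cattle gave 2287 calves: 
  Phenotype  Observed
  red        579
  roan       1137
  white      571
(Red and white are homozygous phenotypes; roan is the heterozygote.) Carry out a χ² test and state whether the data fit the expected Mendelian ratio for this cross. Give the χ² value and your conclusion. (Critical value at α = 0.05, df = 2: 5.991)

0.130; consistent

With incomplete dominance, a heterozygote × heterozygote cross gives a 1:2:1 phenotypic ratio.
Expected counts for N = 2287 under a 1:2:1 ratio (total parts = 4):
  red: 2287 × 1/4 = 571.75
  roan: 2287 × 2/4 = 1143.5
  white: 2287 × 1/4 = 571.75
χ² = Σ (O − E)² / E
  red: (579 − 571.75)² / 571.75 = 0.0919
  roan: (1137 − 1143.5)² / 1143.5 = 0.0369
  white: (571 − 571.75)² / 571.75 = 0.0010
χ² = 0.0919 + 0.0369 + 0.0010 = 0.1298 ≈ 0.130
Degrees of freedom = 3 − 1 = 2; critical value at α = 0.05 is 5.991.
Since 0.130 < 5.991, we fail to reject the null hypothesis — the data are consistent with the 1:2:1 ratio.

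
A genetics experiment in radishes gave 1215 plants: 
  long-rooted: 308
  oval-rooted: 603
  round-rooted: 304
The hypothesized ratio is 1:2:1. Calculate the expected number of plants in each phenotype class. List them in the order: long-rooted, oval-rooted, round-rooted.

Under the 1:2:1 hypothesis (Σ ratio = 4, N = 1215):
  long-rooted: 1215 × 1/4 = 303.75
  oval-rooted: 1215 × 2/4 = 607.5
  round-rooted: 1215 × 1/4 = 303.75

303.75, 607.5, 303.75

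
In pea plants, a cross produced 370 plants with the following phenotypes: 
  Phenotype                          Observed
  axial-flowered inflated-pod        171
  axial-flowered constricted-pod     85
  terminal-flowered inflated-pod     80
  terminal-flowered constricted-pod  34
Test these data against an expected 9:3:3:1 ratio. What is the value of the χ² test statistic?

16.883

Under the 9:3:3:1 hypothesis (Σ ratio = 16, N = 370):
  axial-flowered inflated-pod: 370 × 9/16 = 208.125
  axial-flowered constricted-pod: 370 × 3/16 = 69.375
  terminal-flowered inflated-pod: 370 × 3/16 = 69.375
  terminal-flowered constricted-pod: 370 × 1/16 = 23.125
χ² = Σ (O − E)² / E
  axial-flowered inflated-pod: (171 − 208.125)² / 208.125 = 6.6223
  axial-flowered constricted-pod: (85 − 69.375)² / 69.375 = 3.5191
  terminal-flowered inflated-pod: (80 − 69.375)² / 69.375 = 1.6273
  terminal-flowered constricted-pod: (34 − 23.125)² / 23.125 = 5.1142
χ² = 6.6223 + 3.5191 + 1.6273 + 5.1142 = 16.8829 ≈ 16.883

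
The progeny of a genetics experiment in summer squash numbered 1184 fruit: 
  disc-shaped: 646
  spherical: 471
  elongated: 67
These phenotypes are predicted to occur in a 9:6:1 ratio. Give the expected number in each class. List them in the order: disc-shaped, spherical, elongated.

666, 444, 74

Expected counts for N = 1184 under a 9:6:1 ratio (total parts = 16):
  disc-shaped: 1184 × 9/16 = 666
  spherical: 1184 × 6/16 = 444
  elongated: 1184 × 1/16 = 74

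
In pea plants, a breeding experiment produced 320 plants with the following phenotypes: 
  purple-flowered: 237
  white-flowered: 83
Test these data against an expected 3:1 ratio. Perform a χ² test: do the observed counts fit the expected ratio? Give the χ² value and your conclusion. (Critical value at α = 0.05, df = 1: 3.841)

0.150; consistent

Under the 3:1 hypothesis (Σ ratio = 4, N = 320):
  purple-flowered: 320 × 3/4 = 240
  white-flowered: 320 × 1/4 = 80
χ² = Σ (O − E)² / E
  purple-flowered: (237 − 240)² / 240 = 0.0375
  white-flowered: (83 − 80)² / 80 = 0.1125
χ² = 0.0375 + 0.1125 = 0.150
Degrees of freedom = 2 − 1 = 1; critical value at α = 0.05 is 3.841.
Since 0.150 < 3.841, we fail to reject the null hypothesis — the data are consistent with the 3:1 ratio.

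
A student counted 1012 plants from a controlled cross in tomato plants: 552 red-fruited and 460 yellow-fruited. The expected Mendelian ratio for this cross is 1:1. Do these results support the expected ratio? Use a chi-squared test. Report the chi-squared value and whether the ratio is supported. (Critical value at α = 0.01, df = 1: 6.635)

8.364; not consistent

Expected counts for N = 1012 under a 1:1 ratio (total parts = 2):
  red-fruited: 1012 × 1/2 = 506
  yellow-fruited: 1012 × 1/2 = 506
χ² = Σ (O − E)² / E
  red-fruited: (552 − 506)² / 506 = 4.1818
  yellow-fruited: (460 − 506)² / 506 = 4.1818
χ² = 4.1818 + 4.1818 = 8.3636 ≈ 8.364
Degrees of freedom = 2 − 1 = 1; critical value at α = 0.01 is 6.635.
Since 8.364 > 6.635, we reject the null hypothesis — the data do not fit the 1:1 ratio.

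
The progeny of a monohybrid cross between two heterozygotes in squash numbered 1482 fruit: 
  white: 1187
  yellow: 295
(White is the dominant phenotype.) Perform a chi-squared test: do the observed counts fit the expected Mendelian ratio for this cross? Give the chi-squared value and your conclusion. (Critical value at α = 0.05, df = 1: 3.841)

For a monohybrid cross between heterozygotes with complete dominance, the expected phenotypic ratio is 3:1.
Expected counts for N = 1482 under a 3:1 ratio (total parts = 4):
  white: 1482 × 3/4 = 1111.5
  yellow: 1482 × 1/4 = 370.5
χ² = Σ (O − E)² / E
  white: (1187 − 1111.5)² / 1111.5 = 5.1284
  yellow: (295 − 370.5)² / 370.5 = 15.3853
χ² = 5.1284 + 15.3853 = 20.5137 ≈ 20.514
Degrees of freedom = 2 − 1 = 1; critical value at α = 0.05 is 3.841.
Since 20.514 > 3.841, we reject the null hypothesis — the data do not fit the 3:1 ratio.

20.514; not consistent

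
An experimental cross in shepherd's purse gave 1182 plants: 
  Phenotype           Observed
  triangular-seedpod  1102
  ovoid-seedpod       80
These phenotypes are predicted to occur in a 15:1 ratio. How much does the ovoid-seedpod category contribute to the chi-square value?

0.508

Expected counts for N = 1182 under a 15:1 ratio (total parts = 16):
  triangular-seedpod: 1182 × 15/16 = 1108.125
  ovoid-seedpod: 1182 × 1/16 = 73.875
Contribution of ovoid-seedpod: (80 − 73.875)² / 73.875 = 0.5078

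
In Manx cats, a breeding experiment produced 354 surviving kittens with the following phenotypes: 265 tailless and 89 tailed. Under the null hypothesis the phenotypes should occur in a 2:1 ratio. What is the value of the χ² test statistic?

10.691

Total ratio parts = 3. Expected numbers out of 354:
  tailless: 354 × 2/3 = 236
  tailed: 354 × 1/3 = 118
χ² = Σ (O − E)² / E
  tailless: (265 − 236)² / 236 = 3.5636
  tailed: (89 − 118)² / 118 = 7.1271
χ² = 3.5636 + 7.1271 = 10.6907 ≈ 10.691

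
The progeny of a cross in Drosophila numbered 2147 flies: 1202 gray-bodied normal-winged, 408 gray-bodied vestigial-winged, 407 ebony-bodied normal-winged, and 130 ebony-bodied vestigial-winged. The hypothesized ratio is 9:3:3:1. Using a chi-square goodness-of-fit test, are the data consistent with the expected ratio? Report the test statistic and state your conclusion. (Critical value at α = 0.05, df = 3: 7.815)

The 9:3:3:1 ratio has 16 parts, so with N = 2147 the expected counts are:
  gray-bodied normal-winged: 2147 × 9/16 = 1207.6875
  gray-bodied vestigial-winged: 2147 × 3/16 = 402.5625
  ebony-bodied normal-winged: 2147 × 3/16 = 402.5625
  ebony-bodied vestigial-winged: 2147 × 1/16 = 134.1875
χ² = Σ (O − E)² / E
  gray-bodied normal-winged: (1202 − 1207.6875)² / 1207.6875 = 0.0268
  gray-bodied vestigial-winged: (408 − 402.5625)² / 402.5625 = 0.0734
  ebony-bodied normal-winged: (407 − 402.5625)² / 402.5625 = 0.0489
  ebony-bodied vestigial-winged: (130 − 134.1875)² / 134.1875 = 0.1307
χ² = 0.0268 + 0.0734 + 0.0489 + 0.1307 = 0.2798 ≈ 0.280
Degrees of freedom = 4 − 1 = 3; critical value at α = 0.05 is 7.815.
Since 0.280 < 7.815, we fail to reject the null hypothesis — the data are consistent with the 9:3:3:1 ratio.

0.280; consistent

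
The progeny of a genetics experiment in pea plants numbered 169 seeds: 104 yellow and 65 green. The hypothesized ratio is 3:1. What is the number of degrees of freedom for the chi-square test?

A goodness-of-fit test with 2 phenotype classes has df = 2 − 1 = 1.

1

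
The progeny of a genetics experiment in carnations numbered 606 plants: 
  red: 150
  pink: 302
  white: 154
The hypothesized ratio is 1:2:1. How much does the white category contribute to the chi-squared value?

0.041

Under the 1:2:1 hypothesis (Σ ratio = 4, N = 606):
  red: 606 × 1/4 = 151.5
  pink: 606 × 2/4 = 303
  white: 606 × 1/4 = 151.5
Contribution of white: (154 − 151.5)² / 151.5 = 0.0413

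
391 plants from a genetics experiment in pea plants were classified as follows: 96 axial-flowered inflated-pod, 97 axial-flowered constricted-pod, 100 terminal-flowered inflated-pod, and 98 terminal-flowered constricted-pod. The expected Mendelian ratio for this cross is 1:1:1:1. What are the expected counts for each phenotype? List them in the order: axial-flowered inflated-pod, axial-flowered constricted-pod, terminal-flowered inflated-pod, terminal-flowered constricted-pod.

Total ratio parts = 4. Expected numbers out of 391:
  axial-flowered inflated-pod: 391 × 1/4 = 97.75
  axial-flowered constricted-pod: 391 × 1/4 = 97.75
  terminal-flowered inflated-pod: 391 × 1/4 = 97.75
  terminal-flowered constricted-pod: 391 × 1/4 = 97.75

97.75, 97.75, 97.75, 97.75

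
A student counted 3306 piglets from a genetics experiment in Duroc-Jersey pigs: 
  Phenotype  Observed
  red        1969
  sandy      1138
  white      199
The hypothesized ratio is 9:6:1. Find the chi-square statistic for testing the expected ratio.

15.065

The 9:6:1 ratio has 16 parts, so with N = 3306 the expected counts are:
  red: 3306 × 9/16 = 1859.625
  sandy: 3306 × 6/16 = 1239.75
  white: 3306 × 1/16 = 206.625
χ² = Σ (O − E)² / E
  red: (1969 − 1859.625)² / 1859.625 = 6.4330
  sandy: (1138 − 1239.75)² / 1239.75 = 8.3509
  white: (199 − 206.625)² / 206.625 = 0.2814
χ² = 6.4330 + 8.3509 + 0.2814 = 15.0653 ≈ 15.065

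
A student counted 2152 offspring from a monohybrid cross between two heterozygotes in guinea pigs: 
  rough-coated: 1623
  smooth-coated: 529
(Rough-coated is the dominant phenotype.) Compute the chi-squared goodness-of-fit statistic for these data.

For a monohybrid cross between heterozygotes with complete dominance, the expected phenotypic ratio is 3:1.
Expected counts for N = 2152 under a 3:1 ratio (total parts = 4):
  rough-coated: 2152 × 3/4 = 1614
  smooth-coated: 2152 × 1/4 = 538
χ² = Σ (O − E)² / E
  rough-coated: (1623 − 1614)² / 1614 = 0.0502
  smooth-coated: (529 − 538)² / 538 = 0.1506
χ² = 0.0502 + 0.1506 = 0.2008 ≈ 0.201

0.201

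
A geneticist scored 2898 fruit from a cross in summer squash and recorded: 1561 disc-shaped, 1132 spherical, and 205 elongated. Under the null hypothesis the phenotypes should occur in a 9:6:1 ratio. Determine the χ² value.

Total ratio parts = 16. Expected numbers out of 2898:
  disc-shaped: 2898 × 9/16 = 1630.125
  spherical: 2898 × 6/16 = 1086.75
  elongated: 2898 × 1/16 = 181.125
χ² = Σ (O − E)² / E
  disc-shaped: (1561 − 1630.125)² / 1630.125 = 2.9312
  spherical: (1132 − 1086.75)² / 1086.75 = 1.8841
  elongated: (205 − 181.125)² / 181.125 = 3.1471
χ² = 2.9312 + 1.8841 + 3.1471 = 7.9624 ≈ 7.962

7.962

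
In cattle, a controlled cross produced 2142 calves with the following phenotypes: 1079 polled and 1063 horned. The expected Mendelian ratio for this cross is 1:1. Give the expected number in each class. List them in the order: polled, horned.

Under the 1:1 hypothesis (Σ ratio = 2, N = 2142):
  polled: 2142 × 1/2 = 1071
  horned: 2142 × 1/2 = 1071

1071, 1071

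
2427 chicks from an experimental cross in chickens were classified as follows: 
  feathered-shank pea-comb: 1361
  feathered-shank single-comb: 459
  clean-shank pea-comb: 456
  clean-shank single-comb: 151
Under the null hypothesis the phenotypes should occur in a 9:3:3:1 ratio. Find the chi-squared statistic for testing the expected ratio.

0.052

Total ratio parts = 16. Expected numbers out of 2427:
  feathered-shank pea-comb: 2427 × 9/16 = 1365.1875
  feathered-shank single-comb: 2427 × 3/16 = 455.0625
  clean-shank pea-comb: 2427 × 3/16 = 455.0625
  clean-shank single-comb: 2427 × 1/16 = 151.6875
χ² = Σ (O − E)² / E
  feathered-shank pea-comb: (1361 − 1365.1875)² / 1365.1875 = 0.0128
  feathered-shank single-comb: (459 − 455.0625)² / 455.0625 = 0.0341
  clean-shank pea-comb: (456 − 455.0625)² / 455.0625 = 0.0019
  clean-shank single-comb: (151 − 151.6875)² / 151.6875 = 0.0031
χ² = 0.0128 + 0.0341 + 0.0019 + 0.0031 = 0.0519 ≈ 0.052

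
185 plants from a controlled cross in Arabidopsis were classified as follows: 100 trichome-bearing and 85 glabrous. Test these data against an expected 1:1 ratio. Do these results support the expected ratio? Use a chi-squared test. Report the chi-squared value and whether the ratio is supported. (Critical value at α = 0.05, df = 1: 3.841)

1.216; consistent

Expected counts for N = 185 under a 1:1 ratio (total parts = 2):
  trichome-bearing: 185 × 1/2 = 92.5
  glabrous: 185 × 1/2 = 92.5
χ² = Σ (O − E)² / E
  trichome-bearing: (100 − 92.5)² / 92.5 = 0.6081
  glabrous: (85 − 92.5)² / 92.5 = 0.6081
χ² = 0.6081 + 0.6081 = 1.2162 ≈ 1.216
Degrees of freedom = 2 − 1 = 1; critical value at α = 0.05 is 3.841.
Since 1.216 < 3.841, we fail to reject the null hypothesis — the data are consistent with the 1:1 ratio.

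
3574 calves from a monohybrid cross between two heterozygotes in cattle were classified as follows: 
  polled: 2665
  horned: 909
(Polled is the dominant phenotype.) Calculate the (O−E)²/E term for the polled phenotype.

0.090

For a monohybrid cross between heterozygotes with complete dominance, the expected phenotypic ratio is 3:1.
Under the 3:1 hypothesis (Σ ratio = 4, N = 3574):
  polled: 3574 × 3/4 = 2680.5
  horned: 3574 × 1/4 = 893.5
Contribution of polled: (2665 − 2680.5)² / 2680.5 = 0.0896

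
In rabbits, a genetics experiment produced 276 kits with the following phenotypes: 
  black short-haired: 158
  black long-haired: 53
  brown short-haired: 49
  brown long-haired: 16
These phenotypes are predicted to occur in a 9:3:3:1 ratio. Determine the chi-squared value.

0.316

Expected counts for N = 276 under a 9:3:3:1 ratio (total parts = 16):
  black short-haired: 276 × 9/16 = 155.25
  black long-haired: 276 × 3/16 = 51.75
  brown short-haired: 276 × 3/16 = 51.75
  brown long-haired: 276 × 1/16 = 17.25
χ² = Σ (O − E)² / E
  black short-haired: (158 − 155.25)² / 155.25 = 0.0487
  black long-haired: (53 − 51.75)² / 51.75 = 0.0302
  brown short-haired: (49 − 51.75)² / 51.75 = 0.1461
  brown long-haired: (16 − 17.25)² / 17.25 = 0.0906
χ² = 0.0487 + 0.0302 + 0.1461 + 0.0906 = 0.3156 ≈ 0.316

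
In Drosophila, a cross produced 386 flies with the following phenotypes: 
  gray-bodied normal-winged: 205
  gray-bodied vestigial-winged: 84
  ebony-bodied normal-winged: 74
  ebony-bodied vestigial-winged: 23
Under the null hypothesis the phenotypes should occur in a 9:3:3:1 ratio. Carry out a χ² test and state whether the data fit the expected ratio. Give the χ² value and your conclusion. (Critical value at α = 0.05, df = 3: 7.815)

The 9:3:3:1 ratio has 16 parts, so with N = 386 the expected counts are:
  gray-bodied normal-winged: 386 × 9/16 = 217.125
  gray-bodied vestigial-winged: 386 × 3/16 = 72.375
  ebony-bodied normal-winged: 386 × 3/16 = 72.375
  ebony-bodied vestigial-winged: 386 × 1/16 = 24.125
χ² = Σ (O − E)² / E
  gray-bodied normal-winged: (205 − 217.125)² / 217.125 = 0.6771
  gray-bodied vestigial-winged: (84 − 72.375)² / 72.375 = 1.8672
  ebony-bodied normal-winged: (74 − 72.375)² / 72.375 = 0.0365
  ebony-bodied vestigial-winged: (23 − 24.125)² / 24.125 = 0.0525
χ² = 0.6771 + 1.8672 + 0.0365 + 0.0525 = 2.6333 ≈ 2.633
Degrees of freedom = 4 − 1 = 3; critical value at α = 0.05 is 7.815.
Since 2.633 < 7.815, we fail to reject the null hypothesis — the data are consistent with the 9:3:3:1 ratio.

2.633; consistent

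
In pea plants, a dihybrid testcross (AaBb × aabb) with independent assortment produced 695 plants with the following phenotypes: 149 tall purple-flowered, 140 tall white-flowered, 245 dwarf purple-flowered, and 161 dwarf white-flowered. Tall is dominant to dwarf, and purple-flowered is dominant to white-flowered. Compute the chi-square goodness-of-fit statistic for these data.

A dihybrid testcross with independent assortment gives a 1:1:1:1 ratio.
The 1:1:1:1 ratio has 4 parts, so with N = 695 the expected counts are:
  tall purple-flowered: 695 × 1/4 = 173.75
  tall white-flowered: 695 × 1/4 = 173.75
  dwarf purple-flowered: 695 × 1/4 = 173.75
  dwarf white-flowered: 695 × 1/4 = 173.75
χ² = Σ (O − E)² / E
  tall purple-flowered: (149 − 173.75)² / 173.75 = 3.5255
  tall white-flowered: (140 − 173.75)² / 173.75 = 6.5558
  dwarf purple-flowered: (245 − 173.75)² / 173.75 = 29.2176
  dwarf white-flowered: (161 − 173.75)² / 173.75 = 0.9356
χ² = 3.5255 + 6.5558 + 29.2176 + 0.9356 = 40.2345 ≈ 40.235

40.235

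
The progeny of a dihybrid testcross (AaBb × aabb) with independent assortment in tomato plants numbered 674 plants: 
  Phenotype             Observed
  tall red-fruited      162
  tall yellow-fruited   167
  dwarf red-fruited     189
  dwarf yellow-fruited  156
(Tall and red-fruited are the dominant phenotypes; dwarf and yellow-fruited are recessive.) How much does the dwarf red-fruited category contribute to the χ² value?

A dihybrid testcross with independent assortment gives a 1:1:1:1 ratio.
Under the 1:1:1:1 hypothesis (Σ ratio = 4, N = 674):
  tall red-fruited: 674 × 1/4 = 168.5
  tall yellow-fruited: 674 × 1/4 = 168.5
  dwarf red-fruited: 674 × 1/4 = 168.5
  dwarf yellow-fruited: 674 × 1/4 = 168.5
Contribution of dwarf red-fruited: (189 − 168.5)² / 168.5 = 2.4941

2.494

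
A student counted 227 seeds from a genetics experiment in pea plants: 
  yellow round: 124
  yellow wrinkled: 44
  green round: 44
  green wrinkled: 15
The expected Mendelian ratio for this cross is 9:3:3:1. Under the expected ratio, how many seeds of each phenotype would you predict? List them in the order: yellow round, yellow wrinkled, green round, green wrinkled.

Under the 9:3:3:1 hypothesis (Σ ratio = 16, N = 227):
  yellow round: 227 × 9/16 = 127.6875
  yellow wrinkled: 227 × 3/16 = 42.5625
  green round: 227 × 3/16 = 42.5625
  green wrinkled: 227 × 1/16 = 14.1875

127.6875, 42.5625, 42.5625, 14.1875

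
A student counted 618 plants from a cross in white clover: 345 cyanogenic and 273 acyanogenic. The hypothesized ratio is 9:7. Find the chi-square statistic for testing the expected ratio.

0.045

Expected counts for N = 618 under a 9:7 ratio (total parts = 16):
  cyanogenic: 618 × 9/16 = 347.625
  acyanogenic: 618 × 7/16 = 270.375
χ² = Σ (O − E)² / E
  cyanogenic: (345 − 347.625)² / 347.625 = 0.0198
  acyanogenic: (273 − 270.375)² / 270.375 = 0.0255
χ² = 0.0198 + 0.0255 = 0.0453 ≈ 0.045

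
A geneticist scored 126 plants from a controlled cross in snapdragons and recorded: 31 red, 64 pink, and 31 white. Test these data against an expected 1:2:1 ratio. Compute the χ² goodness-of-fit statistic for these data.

0.032

Expected counts for N = 126 under a 1:2:1 ratio (total parts = 4):
  red: 126 × 1/4 = 31.5
  pink: 126 × 2/4 = 63
  white: 126 × 1/4 = 31.5
χ² = Σ (O − E)² / E
  red: (31 − 31.5)² / 31.5 = 0.0079
  pink: (64 − 63)² / 63 = 0.0159
  white: (31 − 31.5)² / 31.5 = 0.0079
χ² = 0.0079 + 0.0159 + 0.0079 = 0.0317 ≈ 0.032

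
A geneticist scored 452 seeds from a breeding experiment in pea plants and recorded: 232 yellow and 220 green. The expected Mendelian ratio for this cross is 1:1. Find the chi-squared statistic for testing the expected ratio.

0.319

Total ratio parts = 2. Expected numbers out of 452:
  yellow: 452 × 1/2 = 226
  green: 452 × 1/2 = 226
χ² = Σ (O − E)² / E
  yellow: (232 − 226)² / 226 = 0.1593
  green: (220 − 226)² / 226 = 0.1593
χ² = 0.1593 + 0.1593 = 0.3186 ≈ 0.319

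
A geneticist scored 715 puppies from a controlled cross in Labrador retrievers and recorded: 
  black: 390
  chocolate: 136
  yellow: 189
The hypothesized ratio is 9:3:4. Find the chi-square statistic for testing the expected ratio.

0.985

Expected counts for N = 715 under a 9:3:4 ratio (total parts = 16):
  black: 715 × 9/16 = 402.1875
  chocolate: 715 × 3/16 = 134.0625
  yellow: 715 × 4/16 = 178.75
χ² = Σ (O − E)² / E
  black: (390 − 402.1875)² / 402.1875 = 0.3693
  chocolate: (136 − 134.0625)² / 134.0625 = 0.0280
  yellow: (189 − 178.75)² / 178.75 = 0.5878
χ² = 0.3693 + 0.0280 + 0.5878 = 0.9851 ≈ 0.985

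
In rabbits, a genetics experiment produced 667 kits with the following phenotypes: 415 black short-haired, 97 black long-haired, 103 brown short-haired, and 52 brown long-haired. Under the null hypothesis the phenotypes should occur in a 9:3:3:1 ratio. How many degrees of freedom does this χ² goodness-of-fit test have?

A goodness-of-fit test with 4 phenotype classes has df = 4 − 1 = 3.

3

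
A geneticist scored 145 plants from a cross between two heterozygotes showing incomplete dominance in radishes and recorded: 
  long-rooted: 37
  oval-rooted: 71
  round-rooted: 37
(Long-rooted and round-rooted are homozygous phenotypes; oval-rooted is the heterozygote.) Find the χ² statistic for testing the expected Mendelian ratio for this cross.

0.062

With incomplete dominance, a heterozygote × heterozygote cross gives a 1:2:1 phenotypic ratio.
Total ratio parts = 4. Expected numbers out of 145:
  long-rooted: 145 × 1/4 = 36.25
  oval-rooted: 145 × 2/4 = 72.5
  round-rooted: 145 × 1/4 = 36.25
χ² = Σ (O − E)² / E
  long-rooted: (37 − 36.25)² / 36.25 = 0.0155
  oval-rooted: (71 − 72.5)² / 72.5 = 0.0310
  round-rooted: (37 − 36.25)² / 36.25 = 0.0155
χ² = 0.0155 + 0.0310 + 0.0155 = 0.062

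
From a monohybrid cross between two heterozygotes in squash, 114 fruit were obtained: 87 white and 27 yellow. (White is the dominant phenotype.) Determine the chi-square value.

For a monohybrid cross between heterozygotes with complete dominance, the expected phenotypic ratio is 3:1.
Under the 3:1 hypothesis (Σ ratio = 4, N = 114):
  white: 114 × 3/4 = 85.5
  yellow: 114 × 1/4 = 28.5
χ² = Σ (O − E)² / E
  white: (87 − 85.5)² / 85.5 = 0.0263
  yellow: (27 − 28.5)² / 28.5 = 0.0789
χ² = 0.0263 + 0.0789 = 0.1052 ≈ 0.105

0.105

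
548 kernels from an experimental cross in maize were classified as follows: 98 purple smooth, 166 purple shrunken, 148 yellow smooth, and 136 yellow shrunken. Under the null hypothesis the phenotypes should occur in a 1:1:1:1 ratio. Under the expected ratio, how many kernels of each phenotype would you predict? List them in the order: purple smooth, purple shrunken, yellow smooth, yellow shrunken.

137, 137, 137, 137

Total ratio parts = 4. Expected numbers out of 548:
  purple smooth: 548 × 1/4 = 137
  purple shrunken: 548 × 1/4 = 137
  yellow smooth: 548 × 1/4 = 137
  yellow shrunken: 548 × 1/4 = 137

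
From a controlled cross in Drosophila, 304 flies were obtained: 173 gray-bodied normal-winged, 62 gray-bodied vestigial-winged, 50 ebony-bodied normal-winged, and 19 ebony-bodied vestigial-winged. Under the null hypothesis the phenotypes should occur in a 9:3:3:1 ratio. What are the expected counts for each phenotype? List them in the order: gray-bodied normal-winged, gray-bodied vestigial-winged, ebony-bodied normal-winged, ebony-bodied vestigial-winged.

Total ratio parts = 16. Expected numbers out of 304:
  gray-bodied normal-winged: 304 × 9/16 = 171
  gray-bodied vestigial-winged: 304 × 3/16 = 57
  ebony-bodied normal-winged: 304 × 3/16 = 57
  ebony-bodied vestigial-winged: 304 × 1/16 = 19

171, 57, 57, 19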